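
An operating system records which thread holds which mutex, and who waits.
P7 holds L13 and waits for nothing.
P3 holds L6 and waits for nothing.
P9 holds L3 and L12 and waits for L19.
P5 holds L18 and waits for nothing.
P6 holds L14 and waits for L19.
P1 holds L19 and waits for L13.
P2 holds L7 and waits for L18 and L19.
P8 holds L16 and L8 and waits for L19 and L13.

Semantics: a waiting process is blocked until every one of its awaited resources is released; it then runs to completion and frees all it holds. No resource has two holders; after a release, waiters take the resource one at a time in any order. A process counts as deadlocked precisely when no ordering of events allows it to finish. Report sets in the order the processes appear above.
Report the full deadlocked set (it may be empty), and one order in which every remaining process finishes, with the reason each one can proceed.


The deadlocked set is empty.
Key observation: all waits point, directly or indirectly, at processes that can finish, so nothing is permanently blocked.
The rest can finish in the order P5, P7, P1, P3, P6, P2, P8, P9.
Verifying each step:
  run P5 (it waits on nothing); releases L18
  run P7 (it waits on nothing); releases L13
  P1: everything it awaited (L13) is free; runs, freeing L19
  run P3 (it waits on nothing); releases L6
  P6: everything it awaited (L19) is free; runs, freeing L14
  P2: everything it awaited (L18 and L19) is free; runs, freeing L7
  P8: everything it awaited (L19 and L13) is free; runs, freeing L16 and L8
  P9: everything it awaited (L19) is free; runs, freeing L3 and L12


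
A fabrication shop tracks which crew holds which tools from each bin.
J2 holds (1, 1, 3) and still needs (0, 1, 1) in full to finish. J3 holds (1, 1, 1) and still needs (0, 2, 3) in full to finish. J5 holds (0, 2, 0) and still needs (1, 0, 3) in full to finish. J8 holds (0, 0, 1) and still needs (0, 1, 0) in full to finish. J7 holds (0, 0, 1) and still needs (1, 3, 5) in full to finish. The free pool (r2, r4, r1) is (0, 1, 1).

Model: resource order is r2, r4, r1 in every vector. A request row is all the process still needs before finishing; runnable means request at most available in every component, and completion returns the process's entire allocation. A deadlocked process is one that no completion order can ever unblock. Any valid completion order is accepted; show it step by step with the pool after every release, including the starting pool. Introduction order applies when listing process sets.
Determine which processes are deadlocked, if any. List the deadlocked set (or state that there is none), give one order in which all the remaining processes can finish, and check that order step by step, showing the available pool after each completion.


The deadlocked set is empty.
Key observation: J2 leads a chain of completions in which each release enables another process.
One completion order for the rest: J2, J3, J7, J8, J5. Verifying each step:
  pool = (0, 1, 1)
  run J2 (needs (0, 1, 1), free (0, 1, 1)); after release of (1, 1, 3) the pool is (1, 2, 4)
  run J3 (needs (0, 2, 3), free (1, 2, 4)); after release of (1, 1, 1) the pool is (2, 3, 5)
  run J7 (needs (1, 3, 5), free (2, 3, 5)); after release of (0, 0, 1) the pool is (2, 3, 6)
  run J8 (needs (0, 1, 0), free (2, 3, 6)); after release of (0, 0, 1) the pool is (2, 3, 7)
  run J5 (needs (1, 0, 3), free (2, 3, 7)); after release of (0, 2, 0) the pool is (2, 5, 7)


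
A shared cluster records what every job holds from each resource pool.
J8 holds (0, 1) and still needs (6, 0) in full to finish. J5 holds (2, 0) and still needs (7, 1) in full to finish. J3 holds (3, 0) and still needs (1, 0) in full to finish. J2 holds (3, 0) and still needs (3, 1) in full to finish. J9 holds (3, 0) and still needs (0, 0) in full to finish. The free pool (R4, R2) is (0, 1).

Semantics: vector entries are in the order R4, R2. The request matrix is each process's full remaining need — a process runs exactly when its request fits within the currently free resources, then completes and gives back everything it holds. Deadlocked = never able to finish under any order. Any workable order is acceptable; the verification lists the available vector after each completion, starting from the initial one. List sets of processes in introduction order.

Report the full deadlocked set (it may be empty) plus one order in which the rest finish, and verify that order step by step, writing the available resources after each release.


No process is deadlocked.
Key observation: J9 can run right away; the returned allocation unlocks the remaining processes in turn.
A valid finishing order for the others: J9, J3, J2, J8, J5. Verifying each step:
  pool = (0, 1)
  run J9 (needs (0, 0), free (0, 1)); after release of (3, 0) the pool is (3, 1)
  run J3 (needs (1, 0), free (3, 1)); after release of (3, 0) the pool is (6, 1)
  run J2 (needs (3, 1), free (6, 1)); after release of (3, 0) the pool is (9, 1)
  run J8 (needs (6, 0), free (9, 1)); after release of (0, 1) the pool is (9, 2)
  run J5 (needs (7, 1), free (9, 2)); after release of (2, 0) the pool is (11, 2)


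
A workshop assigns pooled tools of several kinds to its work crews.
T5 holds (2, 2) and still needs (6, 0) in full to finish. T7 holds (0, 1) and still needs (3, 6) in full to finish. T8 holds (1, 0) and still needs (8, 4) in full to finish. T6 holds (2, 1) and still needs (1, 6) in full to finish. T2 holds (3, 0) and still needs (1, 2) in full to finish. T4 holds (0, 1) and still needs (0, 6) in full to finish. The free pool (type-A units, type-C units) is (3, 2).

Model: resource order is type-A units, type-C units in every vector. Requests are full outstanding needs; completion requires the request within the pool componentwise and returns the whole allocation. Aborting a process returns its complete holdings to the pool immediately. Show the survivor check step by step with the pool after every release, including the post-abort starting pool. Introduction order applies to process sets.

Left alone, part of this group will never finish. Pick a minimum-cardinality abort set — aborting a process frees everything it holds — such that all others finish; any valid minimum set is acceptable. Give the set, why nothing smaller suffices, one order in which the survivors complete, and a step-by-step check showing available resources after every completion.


Minimum abort set: T7 and T6.
Key observation: T4 was stuck for good until T7 and T6 gave back (2, 2); in the order shown it finishes at step 3.
No one abort is enough; case by case: T5 alone leaves T7 blocked (short on type-C units); T7 alone leaves T6 blocked (short on type-C units); T8 alone leaves T7 blocked (short on type-C units); T6 alone leaves T7 blocked (short on type-C units); T2 alone leaves T7 blocked (short on type-C units); T4 alone leaves T7 blocked (short on type-C units).
Survivors finish in the order: T2, T5, T4, T8. Walking it through (pool after the aborts first):
  pool = (5, 4)
  run T2 (needs (1, 2), free (5, 4)); after release of (3, 0) the pool is (8, 4)
  run T5 (needs (6, 0), free (8, 4)); after release of (2, 2) the pool is (10, 6)
  run T4 (needs (0, 6), free (10, 6)); after release of (0, 1) the pool is (10, 7)
  run T8 (needs (8, 4), free (10, 7)); after release of (1, 0) the pool is (11, 7)


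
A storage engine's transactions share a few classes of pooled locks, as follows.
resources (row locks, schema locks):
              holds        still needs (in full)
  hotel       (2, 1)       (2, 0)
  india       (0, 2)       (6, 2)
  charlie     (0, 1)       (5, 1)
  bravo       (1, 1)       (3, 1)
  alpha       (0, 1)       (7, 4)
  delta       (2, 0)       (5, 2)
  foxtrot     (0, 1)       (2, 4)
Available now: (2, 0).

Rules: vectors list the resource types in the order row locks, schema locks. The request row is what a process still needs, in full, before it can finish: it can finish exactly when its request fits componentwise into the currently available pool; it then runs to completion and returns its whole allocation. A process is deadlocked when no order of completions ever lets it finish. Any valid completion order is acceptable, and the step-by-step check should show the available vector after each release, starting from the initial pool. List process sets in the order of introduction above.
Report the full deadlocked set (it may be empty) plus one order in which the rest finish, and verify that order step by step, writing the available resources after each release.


No process is deadlocked.
Key observation: there is always a runnable process — hotel first — so the state unwinds completely.
A valid finishing order for the others: hotel, bravo, delta, india, alpha, foxtrot, charlie. Check, step by step:
  pool = (2, 0)
  run hotel (needs (2, 0), free (2, 0)); after release of (2, 1) the pool is (4, 1)
  run bravo (needs (3, 1), free (4, 1)); after release of (1, 1) the pool is (5, 2)
  run delta (needs (5, 2), free (5, 2)); after release of (2, 0) the pool is (7, 2)
  run india (needs (6, 2), free (7, 2)); after release of (0, 2) the pool is (7, 4)
  run alpha (needs (7, 4), free (7, 4)); after release of (0, 1) the pool is (7, 5)
  run foxtrot (needs (2, 4), free (7, 5)); after release of (0, 1) the pool is (7, 6)
  run charlie (needs (5, 1), free (7, 6)); after release of (0, 1) the pool is (7, 7)


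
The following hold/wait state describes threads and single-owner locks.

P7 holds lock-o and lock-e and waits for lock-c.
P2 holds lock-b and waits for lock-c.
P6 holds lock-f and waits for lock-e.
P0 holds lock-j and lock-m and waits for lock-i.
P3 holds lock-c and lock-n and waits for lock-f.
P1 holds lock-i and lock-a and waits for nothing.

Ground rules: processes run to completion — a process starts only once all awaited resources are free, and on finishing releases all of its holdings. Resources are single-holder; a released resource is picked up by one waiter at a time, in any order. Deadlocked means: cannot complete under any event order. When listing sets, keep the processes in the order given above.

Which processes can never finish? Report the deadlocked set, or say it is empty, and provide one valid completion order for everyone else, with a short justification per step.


Deadlocked: P7, P2, P6 and P3.
Key observation: along P7 -> P3 -> P6 -> P7, each member waits on what the next one holds — a deadlock; P2 waits into the deadlock from upstream.
One completion order for the rest: P1, P0.
Verifying each step:
  P1: no waits; runs immediately, freeing lock-i and lock-a
  P0 waits on lock-i — all released -> runs and releases lock-j and lock-m


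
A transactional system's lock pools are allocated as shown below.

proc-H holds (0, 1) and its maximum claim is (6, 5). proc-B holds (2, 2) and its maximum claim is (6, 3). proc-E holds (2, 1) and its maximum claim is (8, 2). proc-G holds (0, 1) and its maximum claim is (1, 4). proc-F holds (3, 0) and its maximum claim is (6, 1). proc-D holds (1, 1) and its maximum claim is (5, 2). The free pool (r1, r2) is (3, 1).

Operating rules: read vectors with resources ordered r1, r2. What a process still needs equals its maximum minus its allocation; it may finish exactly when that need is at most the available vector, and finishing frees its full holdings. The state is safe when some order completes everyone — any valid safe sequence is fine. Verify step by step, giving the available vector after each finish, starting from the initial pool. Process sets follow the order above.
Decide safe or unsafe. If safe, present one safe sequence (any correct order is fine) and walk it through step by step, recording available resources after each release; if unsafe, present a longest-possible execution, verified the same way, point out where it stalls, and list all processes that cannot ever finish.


SAFE, for example via the order proc-F, proc-B, proc-G, proc-H, proc-E, proc-D.
Key observation: reading the order forward, proc-F is the first process whose need (3, 1) meets the free pool (3, 1) exactly on a resource it requests.
Check, step by step:
  pool = (3, 1)
  proc-F needs (3, 1) <= (3, 1) -> finishes; pool += (3, 0) = (6, 1)
  proc-B needs (4, 1) <= (6, 1) -> finishes; pool += (2, 2) = (8, 3)
  proc-G needs (1, 3) <= (8, 3) -> finishes; pool += (0, 1) = (8, 4)
  proc-H needs (6, 4) <= (8, 4) -> finishes; pool += (0, 1) = (8, 5)
  proc-E needs (6, 1) <= (8, 5) -> finishes; pool += (2, 1) = (10, 6)
  proc-D needs (4, 1) <= (10, 6) -> finishes; pool += (1, 1) = (11, 7)


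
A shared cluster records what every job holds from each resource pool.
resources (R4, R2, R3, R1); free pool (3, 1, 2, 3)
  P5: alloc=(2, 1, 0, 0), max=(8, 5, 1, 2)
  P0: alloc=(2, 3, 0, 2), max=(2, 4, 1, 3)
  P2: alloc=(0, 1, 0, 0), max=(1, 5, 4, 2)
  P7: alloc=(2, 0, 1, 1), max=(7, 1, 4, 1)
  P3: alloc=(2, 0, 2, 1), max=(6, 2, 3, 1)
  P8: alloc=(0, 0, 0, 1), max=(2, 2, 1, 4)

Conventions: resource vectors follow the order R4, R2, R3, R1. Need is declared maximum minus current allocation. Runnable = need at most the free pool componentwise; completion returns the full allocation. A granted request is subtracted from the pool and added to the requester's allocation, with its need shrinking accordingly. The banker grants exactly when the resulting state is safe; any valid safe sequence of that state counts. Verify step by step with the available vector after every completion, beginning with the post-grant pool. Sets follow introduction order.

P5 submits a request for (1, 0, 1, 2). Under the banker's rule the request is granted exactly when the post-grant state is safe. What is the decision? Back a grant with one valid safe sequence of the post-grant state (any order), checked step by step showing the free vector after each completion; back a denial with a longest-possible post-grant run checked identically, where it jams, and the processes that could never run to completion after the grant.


GRANT — the state after the grant stays safe, e.g. via P0, P3, P8, P7, P2, P5.
Key observation: the transfer keeps a workable pool ((2, 1, 1, 1)); P0 starts the safe sequence.
Verifying the post-grant state step by step:
  pool = (2, 1, 1, 1)
  P0: need (0, 1, 1, 1) fits (2, 1, 1, 1); releases (2, 3, 0, 2), pool now (4, 4, 1, 3)
  P3: need (4, 2, 1, 0) fits (4, 4, 1, 3); releases (2, 0, 2, 1), pool now (6, 4, 3, 4)
  P8: need (2, 2, 1, 3) fits (6, 4, 3, 4); releases (0, 0, 0, 1), pool now (6, 4, 3, 5)
  P7: need (5, 1, 3, 0) fits (6, 4, 3, 5); releases (2, 0, 1, 1), pool now (8, 4, 4, 6)
  P2: need (1, 4, 4, 2) fits (8, 4, 4, 6); releases (0, 1, 0, 0), pool now (8, 5, 4, 6)
  P5: need (5, 4, 0, 0) fits (8, 5, 4, 6); releases (3, 1, 1, 2), pool now (11, 6, 5, 8)


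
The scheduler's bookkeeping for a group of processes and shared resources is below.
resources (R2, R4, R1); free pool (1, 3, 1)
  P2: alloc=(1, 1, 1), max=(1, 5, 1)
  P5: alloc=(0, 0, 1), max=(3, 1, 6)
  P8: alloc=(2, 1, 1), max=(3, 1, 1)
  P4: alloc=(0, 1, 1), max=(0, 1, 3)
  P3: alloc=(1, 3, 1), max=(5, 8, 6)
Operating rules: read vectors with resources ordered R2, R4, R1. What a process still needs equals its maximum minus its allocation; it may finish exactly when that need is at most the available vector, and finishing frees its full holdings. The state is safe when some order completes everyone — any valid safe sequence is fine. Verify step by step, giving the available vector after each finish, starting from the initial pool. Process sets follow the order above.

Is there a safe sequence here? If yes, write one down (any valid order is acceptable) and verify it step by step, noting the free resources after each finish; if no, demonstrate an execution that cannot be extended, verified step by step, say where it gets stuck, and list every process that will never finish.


The state is UNSAFE.
Key observation: after P8, P4, P2 complete, (4, 6, 4) is the best the pool ever gets, yet each leftover process wants more R1.
Going as far as possible: P8, P4, P2; after that, nothing fits. Verifying each step:
  pool = (1, 3, 1)
  P8: need (1, 0, 0) fits (1, 3, 1); releases (2, 1, 1), pool now (3, 4, 2)
  P4: need (0, 0, 2) fits (3, 4, 2); releases (0, 1, 1), pool now (3, 5, 3)
  P2: need (0, 4, 0) fits (3, 5, 3); releases (1, 1, 1), pool now (4, 6, 4)
  P5 still needs (3, 1, 5) but only (4, 6, 4) is free — short on R1
  P3 still needs (4, 5, 5) but only (4, 6, 4) is free — short on R1
Never able to finish: P5 and P3.


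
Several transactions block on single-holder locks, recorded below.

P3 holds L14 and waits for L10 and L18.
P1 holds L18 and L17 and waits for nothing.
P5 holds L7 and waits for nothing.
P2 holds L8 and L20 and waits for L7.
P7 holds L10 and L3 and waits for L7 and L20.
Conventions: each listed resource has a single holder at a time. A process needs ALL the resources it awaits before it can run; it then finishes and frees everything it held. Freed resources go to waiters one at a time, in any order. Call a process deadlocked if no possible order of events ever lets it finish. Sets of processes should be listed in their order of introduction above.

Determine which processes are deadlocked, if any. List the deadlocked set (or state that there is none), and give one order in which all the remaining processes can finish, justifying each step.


Nothing here is deadlocked.
Key observation: the wait relation is loop-free; peeling off processes with no waits unwinds the whole state.
One completion order for the rest: P5, P1, P2, P7, P3.
Check, step by step:
  P5: no waits; runs immediately, freeing L7
  P1: no waits; runs immediately, freeing L18 and L17
  P2: everything it awaited (L7) is free; runs, freeing L8 and L20
  P7: everything it awaited (L7 and L20) is free; runs, freeing L10 and L3
  P3: everything it awaited (L10 and L18) is free; runs, freeing L14


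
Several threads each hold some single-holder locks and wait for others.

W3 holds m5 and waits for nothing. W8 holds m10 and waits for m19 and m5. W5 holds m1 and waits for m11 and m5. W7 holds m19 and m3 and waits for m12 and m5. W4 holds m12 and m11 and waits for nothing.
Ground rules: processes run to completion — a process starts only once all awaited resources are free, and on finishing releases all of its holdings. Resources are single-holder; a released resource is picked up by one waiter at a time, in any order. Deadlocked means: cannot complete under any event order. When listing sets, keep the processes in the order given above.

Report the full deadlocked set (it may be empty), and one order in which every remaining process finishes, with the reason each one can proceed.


Nothing here is deadlocked.
Key observation: there is no circular wait here — follow any chain and it reaches a process that is free to run now.
One completion order for the rest: W3, W4, W5, W7, W8.
Check, step by step:
  W3 waits on nothing -> runs at once and releases m5
  W4 waits on nothing -> runs at once and releases m12 and m11
  run W5 (all its waits — m11 and m5 — are resolved); releases m1
  run W7 (all its waits — m12 and m5 — are resolved); releases m19 and m3
  run W8 (all its waits — m19 and m5 — are resolved); releases m10


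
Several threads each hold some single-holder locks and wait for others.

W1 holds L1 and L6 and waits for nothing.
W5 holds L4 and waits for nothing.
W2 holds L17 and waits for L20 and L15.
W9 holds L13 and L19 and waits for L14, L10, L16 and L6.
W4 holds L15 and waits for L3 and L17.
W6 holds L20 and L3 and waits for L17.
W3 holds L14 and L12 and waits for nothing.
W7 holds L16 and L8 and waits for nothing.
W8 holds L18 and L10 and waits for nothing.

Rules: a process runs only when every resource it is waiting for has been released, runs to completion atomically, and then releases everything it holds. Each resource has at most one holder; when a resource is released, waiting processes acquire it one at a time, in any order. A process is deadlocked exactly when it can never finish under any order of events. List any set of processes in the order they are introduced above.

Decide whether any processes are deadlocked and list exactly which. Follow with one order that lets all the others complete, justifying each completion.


The deadlocked set is W2, W4 and W6.
Key observation: the waits loop around W2 -> W4 -> W2 with no way out; W6 is caught in further circular waits.
The rest can finish in the order W8, W1, W5, W7, W3, W9.
Verifying each step:
  W8 waits on nothing -> runs at once and releases L18 and L10
  W1 waits on nothing -> runs at once and releases L1 and L6
  W5 waits on nothing -> runs at once and releases L4
  W7 waits on nothing -> runs at once and releases L16 and L8
  W3 waits on nothing -> runs at once and releases L14 and L12
  W9 waits on L14, L10, L16 and L6 — all released -> runs and releases L13 and L19


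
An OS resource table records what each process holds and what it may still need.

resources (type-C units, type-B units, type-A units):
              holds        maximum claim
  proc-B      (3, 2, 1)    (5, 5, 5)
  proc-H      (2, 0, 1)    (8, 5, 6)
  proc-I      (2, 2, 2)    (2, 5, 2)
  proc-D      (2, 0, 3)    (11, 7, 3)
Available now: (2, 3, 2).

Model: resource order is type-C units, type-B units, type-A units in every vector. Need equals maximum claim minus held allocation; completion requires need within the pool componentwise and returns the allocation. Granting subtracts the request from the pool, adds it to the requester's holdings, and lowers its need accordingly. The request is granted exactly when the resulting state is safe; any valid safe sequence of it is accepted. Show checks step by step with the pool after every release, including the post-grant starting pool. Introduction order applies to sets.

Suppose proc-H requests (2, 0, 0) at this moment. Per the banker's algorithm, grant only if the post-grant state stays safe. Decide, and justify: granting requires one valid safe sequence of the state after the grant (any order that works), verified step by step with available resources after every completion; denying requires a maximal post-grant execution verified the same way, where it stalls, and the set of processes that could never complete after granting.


GRANT — the state after the grant stays safe, e.g. via proc-I, proc-B, proc-H, proc-D.
Key observation: (0, 3, 2) free after granting still covers proc-I first, and each release covers the next.
Check on the post-grant state, step by step:
  pool = (0, 3, 2)
  proc-I needs (0, 3, 0) <= (0, 3, 2) -> finishes; pool += (2, 2, 2) = (2, 5, 4)
  proc-B needs (2, 3, 4) <= (2, 5, 4) -> finishes; pool += (3, 2, 1) = (5, 7, 5)
  proc-H needs (4, 5, 5) <= (5, 7, 5) -> finishes; pool += (4, 0, 1) = (9, 7, 6)
  proc-D needs (9, 7, 0) <= (9, 7, 6) -> finishes; pool += (2, 0, 3) = (11, 7, 9)


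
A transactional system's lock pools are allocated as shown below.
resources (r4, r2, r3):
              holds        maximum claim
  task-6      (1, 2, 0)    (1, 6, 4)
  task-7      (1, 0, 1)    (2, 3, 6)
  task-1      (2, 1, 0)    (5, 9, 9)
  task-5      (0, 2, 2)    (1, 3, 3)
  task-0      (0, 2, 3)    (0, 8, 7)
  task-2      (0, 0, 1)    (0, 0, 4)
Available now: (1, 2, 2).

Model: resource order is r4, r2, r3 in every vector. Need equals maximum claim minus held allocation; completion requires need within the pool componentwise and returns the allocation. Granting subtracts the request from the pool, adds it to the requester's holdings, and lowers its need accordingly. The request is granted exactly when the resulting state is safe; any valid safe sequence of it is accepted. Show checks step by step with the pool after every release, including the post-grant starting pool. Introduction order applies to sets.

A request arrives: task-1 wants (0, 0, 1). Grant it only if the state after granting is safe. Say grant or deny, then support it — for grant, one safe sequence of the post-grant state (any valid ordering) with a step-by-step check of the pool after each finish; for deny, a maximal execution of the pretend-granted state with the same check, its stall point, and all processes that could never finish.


GRANT. The post-grant state is safe; one safe sequence: task-5, task-2, task-6, task-0, task-7, task-1.
Key observation: even at the reduced pool (1, 2, 1), task-5 fits immediately, so safety survives the grant.
Step-by-step check of the post-grant state:
  pool = (1, 2, 1)
  task-5: need (1, 1, 1) fits (1, 2, 1); releases (0, 2, 2), pool now (1, 4, 3)
  task-2: need (0, 0, 3) fits (1, 4, 3); releases (0, 0, 1), pool now (1, 4, 4)
  task-6: need (0, 4, 4) fits (1, 4, 4); releases (1, 2, 0), pool now (2, 6, 4)
  task-0: need (0, 6, 4) fits (2, 6, 4); releases (0, 2, 3), pool now (2, 8, 7)
  task-7: need (1, 3, 5) fits (2, 8, 7); releases (1, 0, 1), pool now (3, 8, 8)
  task-1: need (3, 8, 8) fits (3, 8, 8); releases (2, 1, 1), pool now (5, 9, 9)


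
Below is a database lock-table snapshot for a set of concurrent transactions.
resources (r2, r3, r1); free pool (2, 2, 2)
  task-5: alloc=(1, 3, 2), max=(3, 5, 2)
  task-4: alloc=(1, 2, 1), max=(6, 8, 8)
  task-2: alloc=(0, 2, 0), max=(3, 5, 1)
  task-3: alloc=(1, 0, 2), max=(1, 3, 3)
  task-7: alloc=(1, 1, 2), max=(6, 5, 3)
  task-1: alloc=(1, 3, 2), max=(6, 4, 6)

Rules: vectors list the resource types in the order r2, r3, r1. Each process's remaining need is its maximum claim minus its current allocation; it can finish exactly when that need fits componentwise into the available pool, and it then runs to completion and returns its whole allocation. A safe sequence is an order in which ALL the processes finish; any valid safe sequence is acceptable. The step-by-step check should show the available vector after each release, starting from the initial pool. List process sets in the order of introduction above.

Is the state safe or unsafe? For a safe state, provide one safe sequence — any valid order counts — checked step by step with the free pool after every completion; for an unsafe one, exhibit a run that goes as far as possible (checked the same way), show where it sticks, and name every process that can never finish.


UNSAFE — no complete ordering exists.
Key observation: once task-5, task-3, task-2 finish, the pool peaks at (4, 7, 6) — and every remaining process still needs more r2 than that.
Going as far as possible: task-5, task-3, task-2; after that, nothing fits. Walking it through:
  pool = (2, 2, 2)
  task-5 needs (2, 2, 0) <= (2, 2, 2) -> finishes; pool += (1, 3, 2) = (3, 5, 4)
  task-3 needs (0, 3, 1) <= (3, 5, 4) -> finishes; pool += (1, 0, 2) = (4, 5, 6)
  task-2 needs (3, 3, 1) <= (4, 5, 6) -> finishes; pool += (0, 2, 0) = (4, 7, 6)
  task-4 still needs (5, 6, 7) but only (4, 7, 6) is free — short on r2 and r1
  task-7 still needs (5, 4, 1) but only (4, 7, 6) is free — short on r2
  task-1 still needs (5, 1, 4) but only (4, 7, 6) is free — short on r2
Permanently blocked: task-4, task-7 and task-1.


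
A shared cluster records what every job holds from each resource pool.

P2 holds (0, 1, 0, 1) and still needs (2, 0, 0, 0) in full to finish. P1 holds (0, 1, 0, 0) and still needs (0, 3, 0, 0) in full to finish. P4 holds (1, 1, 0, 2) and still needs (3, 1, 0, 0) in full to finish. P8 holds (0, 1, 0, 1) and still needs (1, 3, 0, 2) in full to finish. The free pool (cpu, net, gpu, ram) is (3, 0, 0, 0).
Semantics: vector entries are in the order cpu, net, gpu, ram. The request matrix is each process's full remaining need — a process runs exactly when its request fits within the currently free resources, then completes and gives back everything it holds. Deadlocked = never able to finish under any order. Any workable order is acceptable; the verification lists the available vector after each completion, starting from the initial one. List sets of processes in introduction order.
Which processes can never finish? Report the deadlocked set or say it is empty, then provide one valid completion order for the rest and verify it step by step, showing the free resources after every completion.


Deadlocked: P1 and P8.
Key observation: after P2, P4 complete, (4, 2, 0, 3) is the best the pool ever gets, yet each leftover process wants more net.
One completion order for the rest: P2, P4. Step-by-step check:
  pool = (3, 0, 0, 0)
  run P2 (needs (2, 0, 0, 0), free (3, 0, 0, 0)); after release of (0, 1, 0, 1) the pool is (3, 1, 0, 1)
  run P4 (needs (3, 1, 0, 0), free (3, 1, 0, 1)); after release of (1, 1, 0, 2) the pool is (4, 2, 0, 3)
The blocked processes can never fit:
  P1 still needs (0, 3, 0, 0) but only (4, 2, 0, 3) is free — short on net
  P8 still needs (1, 3, 0, 2) but only (4, 2, 0, 3) is free — short on net


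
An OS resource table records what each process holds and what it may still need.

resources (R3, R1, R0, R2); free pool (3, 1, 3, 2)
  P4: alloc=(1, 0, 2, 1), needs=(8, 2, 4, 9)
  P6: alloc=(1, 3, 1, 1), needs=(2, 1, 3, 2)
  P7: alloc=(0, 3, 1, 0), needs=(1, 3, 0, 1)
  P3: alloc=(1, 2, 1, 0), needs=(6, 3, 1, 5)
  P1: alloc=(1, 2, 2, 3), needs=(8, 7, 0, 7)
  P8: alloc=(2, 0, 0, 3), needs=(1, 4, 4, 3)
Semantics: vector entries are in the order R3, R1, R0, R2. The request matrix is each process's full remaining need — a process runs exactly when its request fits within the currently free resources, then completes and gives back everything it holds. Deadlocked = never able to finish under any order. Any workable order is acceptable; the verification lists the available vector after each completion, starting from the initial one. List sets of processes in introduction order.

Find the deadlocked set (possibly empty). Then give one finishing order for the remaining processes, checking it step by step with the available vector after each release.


The deadlocked set is P4 and P1.
Key observation: the wall is R3: completing P6, P8, P7, P3 brings the pool only to (7, 9, 6, 6), and all the rest need more.
A valid finishing order for the others: P6, P8, P7, P3. Check, step by step:
  pool = (3, 1, 3, 2)
  P6 needs (2, 1, 3, 2) <= (3, 1, 3, 2) -> finishes; pool += (1, 3, 1, 1) = (4, 4, 4, 3)
  P8 needs (1, 4, 4, 3) <= (4, 4, 4, 3) -> finishes; pool += (2, 0, 0, 3) = (6, 4, 4, 6)
  P7 needs (1, 3, 0, 1) <= (6, 4, 4, 6) -> finishes; pool += (0, 3, 1, 0) = (6, 7, 5, 6)
  P3 needs (6, 3, 1, 5) <= (6, 7, 5, 6) -> finishes; pool += (1, 2, 1, 0) = (7, 9, 6, 6)
The stuck group stays short no matter what:
  P4 still needs (8, 2, 4, 9) but only (7, 9, 6, 6) is free — short on R3 and R2
  P1 still needs (8, 7, 0, 7) but only (7, 9, 6, 6) is free — short on R3 and R2


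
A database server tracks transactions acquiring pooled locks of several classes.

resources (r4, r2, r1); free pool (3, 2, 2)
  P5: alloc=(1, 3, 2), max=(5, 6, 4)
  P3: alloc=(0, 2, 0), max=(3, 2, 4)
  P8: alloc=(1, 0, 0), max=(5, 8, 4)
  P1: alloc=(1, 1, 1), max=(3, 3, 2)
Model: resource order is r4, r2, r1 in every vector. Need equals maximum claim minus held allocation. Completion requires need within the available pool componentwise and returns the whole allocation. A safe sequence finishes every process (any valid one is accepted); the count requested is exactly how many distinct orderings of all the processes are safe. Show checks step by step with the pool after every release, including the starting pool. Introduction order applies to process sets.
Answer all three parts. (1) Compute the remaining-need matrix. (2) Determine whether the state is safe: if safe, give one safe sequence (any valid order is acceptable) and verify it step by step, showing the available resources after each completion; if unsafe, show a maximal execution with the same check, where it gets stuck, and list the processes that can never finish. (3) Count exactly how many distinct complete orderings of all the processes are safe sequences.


(1) Need matrix, components ordered r4, r2, r1:
  P5: (4, 3, 2)
  P3: (3, 0, 4)
  P8: (4, 8, 4)
  P1: (2, 2, 1)
(2) SAFE, for example via the order P1, P5, P3, P8.
Key observation: P1 marks the first exact bind of the order: its need (2, 2, 1) fits the free (3, 2, 2) with zero slack on a requested resource.
Walking it through:
  pool = (3, 2, 2)
  P1: need (2, 2, 1) fits (3, 2, 2); releases (1, 1, 1), pool now (4, 3, 3)
  P5: need (4, 3, 2) fits (4, 3, 3); releases (1, 3, 2), pool now (5, 6, 5)
  P3: need (3, 0, 4) fits (5, 6, 5); releases (0, 2, 0), pool now (5, 8, 5)
  P8: need (4, 8, 4) fits (5, 8, 5); releases (1, 0, 0), pool now (6, 8, 5)
(3) The exact count: 1 of the possible complete orderings is a safe sequence.


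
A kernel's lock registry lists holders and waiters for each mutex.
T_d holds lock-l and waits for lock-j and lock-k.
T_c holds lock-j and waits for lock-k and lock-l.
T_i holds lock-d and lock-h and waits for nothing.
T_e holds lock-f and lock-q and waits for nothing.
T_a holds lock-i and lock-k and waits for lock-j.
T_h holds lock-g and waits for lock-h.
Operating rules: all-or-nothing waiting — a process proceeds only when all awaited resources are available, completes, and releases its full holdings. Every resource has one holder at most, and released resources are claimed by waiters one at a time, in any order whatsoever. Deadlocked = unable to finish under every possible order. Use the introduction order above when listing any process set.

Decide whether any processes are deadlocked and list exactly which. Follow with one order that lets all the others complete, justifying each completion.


Deadlocked: T_d, T_c and T_a.
Key observation: the loop T_d -> T_c -> T_d blocks itself forever; T_a is caught in further circular waits.
The rest can finish in the order T_i, T_h, T_e.
Step-by-step check:
  T_i waits on nothing -> runs at once and releases lock-d and lock-h
  T_h: everything it awaited (lock-h) is free; runs, freeing lock-g
  T_e waits on nothing -> runs at once and releases lock-f and lock-q


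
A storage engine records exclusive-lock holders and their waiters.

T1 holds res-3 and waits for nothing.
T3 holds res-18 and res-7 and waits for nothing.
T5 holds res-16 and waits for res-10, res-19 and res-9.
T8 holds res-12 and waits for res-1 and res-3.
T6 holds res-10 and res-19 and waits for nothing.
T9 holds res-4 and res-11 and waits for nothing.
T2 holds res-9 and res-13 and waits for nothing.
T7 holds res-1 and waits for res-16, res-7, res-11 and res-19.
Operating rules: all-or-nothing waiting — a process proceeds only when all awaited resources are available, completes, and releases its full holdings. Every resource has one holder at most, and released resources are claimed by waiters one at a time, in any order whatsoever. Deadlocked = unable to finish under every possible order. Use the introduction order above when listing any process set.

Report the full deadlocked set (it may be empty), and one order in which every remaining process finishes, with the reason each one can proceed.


No process is deadlocked.
Key observation: although several processes wait, no cycle exists — each chain bottoms out at a free runner.
A valid finishing order for the others: T2, T6, T3, T5, T9, T7, T1, T8.
Step-by-step check:
  run T2 (it waits on nothing); releases res-9 and res-13
  run T6 (it waits on nothing); releases res-10 and res-19
  run T3 (it waits on nothing); releases res-18 and res-7
  run T5 (all its waits — res-10, res-19 and res-9 — are resolved); releases res-16
  run T9 (it waits on nothing); releases res-4 and res-11
  run T7 (all its waits — res-16, res-7, res-11 and res-19 — are resolved); releases res-1
  run T1 (it waits on nothing); releases res-3
  run T8 (all its waits — res-1 and res-3 — are resolved); releases res-12


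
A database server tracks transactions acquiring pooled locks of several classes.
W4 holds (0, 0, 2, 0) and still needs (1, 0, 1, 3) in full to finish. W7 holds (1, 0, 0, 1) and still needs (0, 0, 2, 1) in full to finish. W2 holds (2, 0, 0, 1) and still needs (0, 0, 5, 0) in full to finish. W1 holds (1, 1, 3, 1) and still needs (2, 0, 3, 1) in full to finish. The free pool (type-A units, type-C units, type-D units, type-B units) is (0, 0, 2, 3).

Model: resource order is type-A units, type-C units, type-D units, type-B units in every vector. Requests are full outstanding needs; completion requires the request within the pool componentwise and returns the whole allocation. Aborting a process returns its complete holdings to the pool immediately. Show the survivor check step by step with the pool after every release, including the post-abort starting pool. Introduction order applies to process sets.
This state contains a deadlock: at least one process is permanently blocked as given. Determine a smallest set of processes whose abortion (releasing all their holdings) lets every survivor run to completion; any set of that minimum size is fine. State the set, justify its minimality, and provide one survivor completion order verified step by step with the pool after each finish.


The answer: abort W1.
Key observation: before aborting W1, W2 was permanently blocked — no order could ever run it; afterwards it completes at step 1.
Why nothing smaller works: aborting no one leaves the state deadlocked as given.
Survivors finish in the order: W2, W7, W4. Step-by-step check (pool after the aborts first):
  pool = (1, 1, 5, 4)
  run W2 (needs (0, 0, 5, 0), free (1, 1, 5, 4)); after release of (2, 0, 0, 1) the pool is (3, 1, 5, 5)
  run W7 (needs (0, 0, 2, 1), free (3, 1, 5, 5)); after release of (1, 0, 0, 1) the pool is (4, 1, 5, 6)
  run W4 (needs (1, 0, 1, 3), free (4, 1, 5, 6)); after release of (0, 0, 2, 0) the pool is (4, 1, 7, 6)


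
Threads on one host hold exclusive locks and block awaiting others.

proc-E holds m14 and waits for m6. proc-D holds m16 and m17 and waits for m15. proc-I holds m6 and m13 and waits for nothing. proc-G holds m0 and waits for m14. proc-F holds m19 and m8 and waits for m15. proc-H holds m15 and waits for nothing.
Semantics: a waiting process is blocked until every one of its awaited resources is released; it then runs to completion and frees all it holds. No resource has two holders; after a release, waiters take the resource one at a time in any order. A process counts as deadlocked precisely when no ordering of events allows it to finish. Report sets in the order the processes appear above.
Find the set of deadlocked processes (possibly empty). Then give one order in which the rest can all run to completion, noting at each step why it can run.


Nothing here is deadlocked.
Key observation: no waiting chain loops back on itself — every chain ends at a process that waits on nothing, so everyone eventually runs.
One completion order for the rest: proc-H, proc-I, proc-D, proc-F, proc-E, proc-G.
Check, step by step:
  run proc-H (it waits on nothing); releases m15
  run proc-I (it waits on nothing); releases m6 and m13
  run proc-D (all its waits — m15 — are resolved); releases m16 and m17
  run proc-F (all its waits — m15 — are resolved); releases m19 and m8
  run proc-E (all its waits — m6 — are resolved); releases m14
  run proc-G (all its waits — m14 — are resolved); releases m0


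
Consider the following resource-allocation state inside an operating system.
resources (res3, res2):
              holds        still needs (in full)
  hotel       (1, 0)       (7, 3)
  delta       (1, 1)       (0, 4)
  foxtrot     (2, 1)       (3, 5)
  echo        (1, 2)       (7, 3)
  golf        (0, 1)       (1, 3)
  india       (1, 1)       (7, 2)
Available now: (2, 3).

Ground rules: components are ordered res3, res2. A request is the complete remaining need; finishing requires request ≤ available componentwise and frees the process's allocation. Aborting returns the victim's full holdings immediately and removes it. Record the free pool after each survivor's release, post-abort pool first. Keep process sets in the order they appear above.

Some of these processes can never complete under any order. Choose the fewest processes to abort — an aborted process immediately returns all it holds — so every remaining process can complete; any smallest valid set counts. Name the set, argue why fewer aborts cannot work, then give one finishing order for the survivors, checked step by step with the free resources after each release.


Minimum abort set: hotel and india.
Key observation: the deadlocked echo becomes finishable only because hotel and india released (2, 1); it completes at step 4 below.
No one abort is enough; case by case: hotel alone leaves echo blocked (short on res3); delta alone leaves hotel blocked (short on res3); foxtrot alone leaves hotel blocked (short on res3); echo alone leaves hotel blocked (short on res3); golf alone leaves hotel blocked (short on res3); india alone leaves hotel blocked (short on res3).
Survivors finish in the order: golf, foxtrot, delta, echo. Step-by-step check (pool after the aborts first):
  pool = (4, 4)
  golf: need (1, 3) fits (4, 4); releases (0, 1), pool now (4, 5)
  foxtrot: need (3, 5) fits (4, 5); releases (2, 1), pool now (6, 6)
  delta: need (0, 4) fits (6, 6); releases (1, 1), pool now (7, 7)
  echo: need (7, 3) fits (7, 7); releases (1, 2), pool now (8, 9)
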